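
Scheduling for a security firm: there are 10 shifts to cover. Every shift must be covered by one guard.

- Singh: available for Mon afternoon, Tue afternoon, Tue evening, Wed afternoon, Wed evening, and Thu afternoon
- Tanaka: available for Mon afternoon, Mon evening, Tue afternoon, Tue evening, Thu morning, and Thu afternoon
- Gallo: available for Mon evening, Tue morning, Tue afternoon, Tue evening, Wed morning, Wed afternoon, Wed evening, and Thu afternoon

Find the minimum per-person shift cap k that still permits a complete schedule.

With 3 guards and 10 worker-slots to fill, someone must work at least ⌈10/3⌉ = 4 shifts, so k ≥ 4.
k = 4 works: Mon afternoon→Singh, Mon evening→Tanaka, Tue morning→Gallo, Tue afternoon→Singh, Tue evening→Tanaka, Wed morning→Gallo, Wed afternoon→Singh, Wed evening→Singh, Thu morning→Tanaka, Thu afternoon→Tanaka.
Loads: Singh 4, Tanaka 4, Gallo 2 — all ≤ 4.

4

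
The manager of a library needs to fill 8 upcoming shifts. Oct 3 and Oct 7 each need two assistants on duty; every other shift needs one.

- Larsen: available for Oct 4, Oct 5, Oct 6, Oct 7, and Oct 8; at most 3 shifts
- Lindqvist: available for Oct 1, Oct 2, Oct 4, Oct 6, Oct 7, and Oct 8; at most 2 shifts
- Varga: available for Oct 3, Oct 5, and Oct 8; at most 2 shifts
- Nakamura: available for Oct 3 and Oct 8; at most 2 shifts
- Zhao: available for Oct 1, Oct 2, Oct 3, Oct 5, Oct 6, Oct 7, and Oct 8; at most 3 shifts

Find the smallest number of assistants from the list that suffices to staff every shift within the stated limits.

10 slots to fill and no one can take more than 3, so at least ⌈10/3⌉ = 4 assistants are needed.
Larsen, Lindqvist, Varga, and Zhao alone can cover everything: Oct 1→Lindqvist, Oct 2→Lindqvist, Oct 3→Varga+Zhao, Oct 4→Larsen, Oct 5→Larsen, Oct 6→Zhao, Oct 7→Larsen+Zhao, Oct 8→Varga.

4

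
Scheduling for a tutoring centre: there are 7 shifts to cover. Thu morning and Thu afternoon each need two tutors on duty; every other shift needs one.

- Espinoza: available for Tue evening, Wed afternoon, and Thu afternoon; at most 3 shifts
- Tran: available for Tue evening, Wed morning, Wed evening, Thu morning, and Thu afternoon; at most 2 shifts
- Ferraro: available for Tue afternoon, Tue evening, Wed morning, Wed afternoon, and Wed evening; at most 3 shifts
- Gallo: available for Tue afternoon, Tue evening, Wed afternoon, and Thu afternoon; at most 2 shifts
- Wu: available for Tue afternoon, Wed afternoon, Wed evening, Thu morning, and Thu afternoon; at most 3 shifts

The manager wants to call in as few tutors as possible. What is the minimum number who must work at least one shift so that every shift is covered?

4

9 slots to fill and no one can take more than 3, so at least ⌈9/3⌉ = 3 tutors are needed.
No set of 3 tutors can cover every shift (each such set leaves at least one shift with no one available or exceeds a cap).
Espinoza, Tran, Ferraro, and Wu alone can cover everything: Tue afternoon→Ferraro, Tue evening→Espinoza, Wed morning→Tran, Wed afternoon→Espinoza, Wed evening→Ferraro, Thu morning→Tran+Wu, Thu afternoon→Espinoza+Wu.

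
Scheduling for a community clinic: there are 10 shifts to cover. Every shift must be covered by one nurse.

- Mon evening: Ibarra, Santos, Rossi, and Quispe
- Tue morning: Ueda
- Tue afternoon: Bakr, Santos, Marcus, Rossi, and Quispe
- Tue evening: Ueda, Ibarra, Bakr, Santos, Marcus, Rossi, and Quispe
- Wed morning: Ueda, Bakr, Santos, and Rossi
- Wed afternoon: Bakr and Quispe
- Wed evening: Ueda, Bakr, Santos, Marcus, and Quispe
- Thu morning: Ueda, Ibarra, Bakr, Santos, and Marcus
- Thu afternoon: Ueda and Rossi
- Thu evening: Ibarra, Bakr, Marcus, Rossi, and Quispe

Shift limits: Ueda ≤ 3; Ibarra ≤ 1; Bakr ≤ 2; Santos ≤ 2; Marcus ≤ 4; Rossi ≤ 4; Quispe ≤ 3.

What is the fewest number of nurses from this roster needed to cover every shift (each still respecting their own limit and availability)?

10 slots to fill and no one can take more than 4, so at least ⌈10/4⌉ = 3 nurses are needed.
Ueda, Marcus, and Quispe alone can cover everything: Mon evening→Quispe, Tue morning→Ueda, Tue afternoon→Marcus, Tue evening→Marcus, Wed morning→Ueda, Wed afternoon→Quispe, Wed evening→Quispe, Thu morning→Marcus, Thu afternoon→Ueda, Thu evening→Marcus.

3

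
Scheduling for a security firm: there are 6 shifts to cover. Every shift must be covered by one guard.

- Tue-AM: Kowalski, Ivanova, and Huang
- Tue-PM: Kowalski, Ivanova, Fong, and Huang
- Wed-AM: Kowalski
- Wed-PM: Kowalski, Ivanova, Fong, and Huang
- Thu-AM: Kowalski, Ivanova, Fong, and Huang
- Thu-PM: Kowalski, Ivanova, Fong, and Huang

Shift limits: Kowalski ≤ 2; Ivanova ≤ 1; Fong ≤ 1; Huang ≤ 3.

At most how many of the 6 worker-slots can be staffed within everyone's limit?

Total capacity across all guards is 2+1+1+3 = 7, and 6 slots are needed, so at most 6 can be filled.
An assignment achieving 6: Tue-AM→Kowalski, Tue-PM→Ivanova, Wed-AM→Kowalski, Wed-PM→Fong, Thu-AM→Huang, Thu-PM→Huang.
Loads: Kowalski 2/2, Ivanova 1/1, Fong 1/1, Huang 2/3.

6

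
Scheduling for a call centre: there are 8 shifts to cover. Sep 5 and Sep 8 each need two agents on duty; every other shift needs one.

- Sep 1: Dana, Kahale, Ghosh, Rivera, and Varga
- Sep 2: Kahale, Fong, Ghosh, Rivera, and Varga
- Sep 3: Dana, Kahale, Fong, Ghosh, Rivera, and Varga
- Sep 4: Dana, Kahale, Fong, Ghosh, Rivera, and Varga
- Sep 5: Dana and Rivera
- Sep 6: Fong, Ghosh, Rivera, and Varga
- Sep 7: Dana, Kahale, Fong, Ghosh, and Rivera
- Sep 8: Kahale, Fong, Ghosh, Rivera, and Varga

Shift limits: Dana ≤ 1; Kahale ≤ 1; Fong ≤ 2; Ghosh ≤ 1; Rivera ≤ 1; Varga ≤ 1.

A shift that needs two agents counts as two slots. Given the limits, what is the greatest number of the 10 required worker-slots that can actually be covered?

Total capacity across all agents is 1+1+2+1+1+1 = 7, and 10 slots are needed, so at most 7 can be filled.
An assignment achieving 7: Sep 1→Kahale, Sep 2→Fong, Sep 5→Dana+Rivera, Sep 6→Fong, Sep 7→Ghosh, Sep 8→Varga.
Loads: Dana 1/1, Kahale 1/1, Fong 2/2, Ghosh 1/1, Rivera 1/1, Varga 1/1.

7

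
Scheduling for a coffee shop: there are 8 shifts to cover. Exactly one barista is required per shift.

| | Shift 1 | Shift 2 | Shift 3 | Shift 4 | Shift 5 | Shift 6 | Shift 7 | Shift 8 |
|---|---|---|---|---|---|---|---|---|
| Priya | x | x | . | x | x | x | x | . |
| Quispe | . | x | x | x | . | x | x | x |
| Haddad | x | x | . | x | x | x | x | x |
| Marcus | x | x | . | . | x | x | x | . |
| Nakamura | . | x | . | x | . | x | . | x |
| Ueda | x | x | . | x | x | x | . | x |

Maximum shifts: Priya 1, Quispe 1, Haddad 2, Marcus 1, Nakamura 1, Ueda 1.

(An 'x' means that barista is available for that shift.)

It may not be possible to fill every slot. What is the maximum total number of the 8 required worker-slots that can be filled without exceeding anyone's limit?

7

Total capacity across all baristas is 1+1+2+1+1+1 = 7, and 8 slots are needed, so at most 7 can be filled.
An assignment achieving 7: Shift 1→Priya, Shift 2→Marcus, Shift 3→Quispe, Shift 4→Ueda, Shift 5→Haddad, Shift 7→Haddad, Shift 8→Nakamura.
Loads: Priya 1/1, Quispe 1/1, Haddad 2/2, Marcus 1/1, Nakamura 1/1, Ueda 1/1.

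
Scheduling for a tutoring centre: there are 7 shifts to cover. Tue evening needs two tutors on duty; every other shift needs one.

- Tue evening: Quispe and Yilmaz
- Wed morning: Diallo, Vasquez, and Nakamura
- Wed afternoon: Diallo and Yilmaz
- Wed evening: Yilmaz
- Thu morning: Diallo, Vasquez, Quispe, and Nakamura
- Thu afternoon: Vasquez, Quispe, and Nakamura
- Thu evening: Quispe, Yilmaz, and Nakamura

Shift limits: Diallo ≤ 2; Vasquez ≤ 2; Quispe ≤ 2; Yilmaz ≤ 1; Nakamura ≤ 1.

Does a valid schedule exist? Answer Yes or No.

No

Total capacity is 8 and 8 slots are needed, so capacity alone doesn't rule it out.
Shifts {Tue evening, Wed evening} need 3 worker-slots in total, but the tutors available for any of those shifts (Quispe and Yilmaz) can supply at most 2 among them. So no valid schedule exists.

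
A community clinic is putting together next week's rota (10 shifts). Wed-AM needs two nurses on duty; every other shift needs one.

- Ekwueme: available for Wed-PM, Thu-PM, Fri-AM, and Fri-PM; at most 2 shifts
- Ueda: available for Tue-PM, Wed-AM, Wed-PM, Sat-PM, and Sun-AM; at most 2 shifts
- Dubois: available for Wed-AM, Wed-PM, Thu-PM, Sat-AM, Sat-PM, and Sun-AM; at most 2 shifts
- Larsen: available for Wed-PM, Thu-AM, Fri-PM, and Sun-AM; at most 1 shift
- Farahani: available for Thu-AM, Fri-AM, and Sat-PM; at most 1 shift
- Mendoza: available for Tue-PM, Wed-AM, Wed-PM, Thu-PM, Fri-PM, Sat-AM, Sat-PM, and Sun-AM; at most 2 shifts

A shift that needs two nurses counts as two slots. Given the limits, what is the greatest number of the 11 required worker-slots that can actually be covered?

Total capacity across all nurses is 2+2+2+1+1+2 = 10, and 11 slots are needed, so at most 10 can be filled.
An assignment achieving 10: Tue-PM→Ueda, Wed-AM→Ueda+Dubois, Thu-AM→Larsen, Thu-PM→Ekwueme, Fri-AM→Ekwueme, Fri-PM→Mendoza, Sat-AM→Dubois, Sat-PM→Farahani, Sun-AM→Mendoza.
Loads: Ekwueme 2/2, Ueda 2/2, Dubois 2/2, Larsen 1/1, Farahani 1/1, Mendoza 2/2.

10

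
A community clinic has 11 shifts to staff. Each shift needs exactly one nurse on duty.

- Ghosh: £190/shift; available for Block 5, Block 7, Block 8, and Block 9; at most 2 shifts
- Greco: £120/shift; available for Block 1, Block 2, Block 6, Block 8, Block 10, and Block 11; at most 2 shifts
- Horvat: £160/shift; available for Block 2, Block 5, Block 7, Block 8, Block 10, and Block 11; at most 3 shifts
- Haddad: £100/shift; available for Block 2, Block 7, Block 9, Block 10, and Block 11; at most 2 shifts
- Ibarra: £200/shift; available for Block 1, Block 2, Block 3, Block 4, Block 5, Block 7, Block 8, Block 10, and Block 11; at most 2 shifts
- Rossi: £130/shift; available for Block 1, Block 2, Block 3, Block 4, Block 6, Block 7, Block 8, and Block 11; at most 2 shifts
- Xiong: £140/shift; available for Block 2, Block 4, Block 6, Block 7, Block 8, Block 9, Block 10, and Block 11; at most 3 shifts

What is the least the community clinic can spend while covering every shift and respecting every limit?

£1440

Picking the cheapest available nurse for each shift independently would cost £1280, but that ignores the shift limits.
An optimal schedule: Block 1→Greco, Block 2→Xiong, Block 3→Rossi, Block 4→Rossi, Block 5→Horvat, Block 6→Greco, Block 7→Xiong, Block 8→Xiong, Block 9→Haddad, Block 10→Haddad, Block 11→Horvat.
Total: 120 + 140 + 130 + 130 + 160 + 120 + 140 + 140 + 100 + 100 + 160 = £1440.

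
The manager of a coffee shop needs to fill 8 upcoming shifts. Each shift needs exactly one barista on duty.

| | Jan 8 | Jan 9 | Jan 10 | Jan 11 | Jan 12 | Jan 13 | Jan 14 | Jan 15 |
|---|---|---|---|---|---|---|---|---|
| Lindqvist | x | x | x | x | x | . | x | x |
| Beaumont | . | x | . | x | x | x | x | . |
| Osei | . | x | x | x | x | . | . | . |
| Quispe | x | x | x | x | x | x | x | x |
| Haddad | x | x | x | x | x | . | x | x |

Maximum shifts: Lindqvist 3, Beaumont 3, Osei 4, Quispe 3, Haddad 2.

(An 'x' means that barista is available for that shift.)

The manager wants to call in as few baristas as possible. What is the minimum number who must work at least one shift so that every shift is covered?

3

8 slots to fill and no one can take more than 4, so at least ⌈8/4⌉ = 2 baristas are needed.
Any 2 baristas together have capacity at most 4+3 = 7 < 8 slots, so 2 can never suffice.
Lindqvist, Beaumont, and Osei alone can cover everything: Jan 8→Lindqvist, Jan 9→Beaumont, Jan 10→Lindqvist, Jan 11→Osei, Jan 12→Osei, Jan 13→Beaumont, Jan 14→Beaumont, Jan 15→Lindqvist.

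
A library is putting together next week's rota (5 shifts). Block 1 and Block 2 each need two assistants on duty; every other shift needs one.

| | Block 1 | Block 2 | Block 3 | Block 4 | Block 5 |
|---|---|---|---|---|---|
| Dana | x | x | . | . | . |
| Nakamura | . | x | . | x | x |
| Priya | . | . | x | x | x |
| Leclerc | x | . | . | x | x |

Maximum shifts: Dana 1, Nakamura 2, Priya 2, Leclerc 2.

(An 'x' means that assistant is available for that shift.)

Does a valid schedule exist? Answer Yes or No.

No

Total capacity is 7 and 7 slots are needed, so capacity alone doesn't rule it out.
Shifts {Block 1, Block 2} need 4 worker-slots in total, but the assistants available for any of those shifts (Dana, Nakamura, and Leclerc) can supply at most 3 among them. So no valid schedule exists.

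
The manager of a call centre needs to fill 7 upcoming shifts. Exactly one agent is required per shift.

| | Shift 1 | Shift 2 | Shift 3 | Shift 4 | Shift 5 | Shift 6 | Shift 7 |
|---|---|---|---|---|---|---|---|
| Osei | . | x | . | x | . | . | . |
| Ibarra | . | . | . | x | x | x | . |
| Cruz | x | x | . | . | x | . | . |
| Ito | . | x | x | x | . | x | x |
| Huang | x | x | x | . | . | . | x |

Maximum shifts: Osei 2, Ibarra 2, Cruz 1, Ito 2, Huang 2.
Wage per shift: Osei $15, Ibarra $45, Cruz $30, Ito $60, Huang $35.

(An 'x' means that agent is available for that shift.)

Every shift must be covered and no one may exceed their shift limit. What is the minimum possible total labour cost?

Picking the cheapest available agent for each shift independently would cost $205, but that ignores the shift limits.
An optimal schedule: Shift 1→Cruz, Shift 2→Osei, Shift 3→Huang, Shift 4→Osei, Shift 5→Ibarra, Shift 6→Ibarra, Shift 7→Huang.
Total: 30 + 15 + 35 + 15 + 45 + 45 + 35 = $220.

$220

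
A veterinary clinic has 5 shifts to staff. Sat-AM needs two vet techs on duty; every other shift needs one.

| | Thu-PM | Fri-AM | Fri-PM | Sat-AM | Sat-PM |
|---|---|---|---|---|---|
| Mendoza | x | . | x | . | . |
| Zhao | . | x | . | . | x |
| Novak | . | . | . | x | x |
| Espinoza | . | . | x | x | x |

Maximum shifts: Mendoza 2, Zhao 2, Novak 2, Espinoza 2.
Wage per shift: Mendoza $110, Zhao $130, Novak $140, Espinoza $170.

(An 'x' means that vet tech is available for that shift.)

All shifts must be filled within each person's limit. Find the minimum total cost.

Thu-PM can only be covered by Mendoza, so that assignment is forced.
Fri-AM can only be covered by Zhao, so that assignment is forced.
Sat-AM can only be covered by Novak and Espinoza, so that assignment is forced.
Picking the cheapest available vet tech for each shift independently would cost $790, and that bound is achievable.
An optimal schedule: Thu-PM→Mendoza, Fri-AM→Zhao, Fri-PM→Mendoza, Sat-AM→Novak+Espinoza, Sat-PM→Zhao.
Total: 110 + 130 + 110 + 140 + 170 + 130 = $790.

$790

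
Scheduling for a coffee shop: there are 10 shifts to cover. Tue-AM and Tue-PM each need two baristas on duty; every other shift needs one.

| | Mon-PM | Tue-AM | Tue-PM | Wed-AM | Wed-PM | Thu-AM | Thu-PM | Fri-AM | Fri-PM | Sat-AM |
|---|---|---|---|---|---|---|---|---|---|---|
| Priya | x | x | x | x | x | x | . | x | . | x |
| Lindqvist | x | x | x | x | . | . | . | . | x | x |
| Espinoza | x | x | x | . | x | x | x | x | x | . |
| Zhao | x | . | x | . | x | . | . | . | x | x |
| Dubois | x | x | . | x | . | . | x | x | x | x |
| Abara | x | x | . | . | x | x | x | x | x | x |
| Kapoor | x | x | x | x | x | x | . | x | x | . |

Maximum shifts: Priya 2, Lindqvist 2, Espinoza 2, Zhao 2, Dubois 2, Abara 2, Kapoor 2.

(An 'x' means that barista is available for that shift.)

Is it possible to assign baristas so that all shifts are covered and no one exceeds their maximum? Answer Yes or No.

Yes

One valid schedule: Mon-PM→Zhao, Tue-AM→Dubois+Abara, Tue-PM→Zhao+Kapoor, Wed-AM→Priya, Wed-PM→Espinoza, Thu-AM→Priya, Thu-PM→Espinoza, Fri-AM→Dubois, Fri-PM→Lindqvist, Sat-AM→Lindqvist.
Loads: Priya 2/2, Lindqvist 2/2, Espinoza 2/2, Zhao 2/2, Dubois 2/2, Abara 1/2, Kapoor 1/2 — all within limits.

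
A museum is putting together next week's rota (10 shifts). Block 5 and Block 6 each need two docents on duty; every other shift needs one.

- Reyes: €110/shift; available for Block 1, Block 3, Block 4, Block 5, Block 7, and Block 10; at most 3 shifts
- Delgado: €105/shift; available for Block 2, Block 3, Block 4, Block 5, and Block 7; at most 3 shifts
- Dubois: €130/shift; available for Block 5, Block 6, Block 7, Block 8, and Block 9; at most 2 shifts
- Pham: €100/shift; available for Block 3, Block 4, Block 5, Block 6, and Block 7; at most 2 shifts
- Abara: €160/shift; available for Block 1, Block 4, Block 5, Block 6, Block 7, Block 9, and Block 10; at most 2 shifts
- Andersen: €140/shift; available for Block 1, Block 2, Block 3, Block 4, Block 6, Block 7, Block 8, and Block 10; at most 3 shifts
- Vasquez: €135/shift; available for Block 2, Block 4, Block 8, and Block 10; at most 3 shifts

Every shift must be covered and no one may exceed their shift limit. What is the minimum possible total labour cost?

€1375

Picking the cheapest available docent for each shift independently would cost €1320, but that ignores the shift limits.
An optimal schedule: Block 1→Reyes, Block 2→Delgado, Block 3→Pham, Block 4→Vasquez, Block 5→Delgado+Reyes, Block 6→Pham+Dubois, Block 7→Delgado, Block 8→Vasquez, Block 9→Dubois, Block 10→Reyes.
Total: 110 + 105 + 100 + 135 + 105 + 110 + 100 + 130 + 105 + 135 + 130 + 110 = €1375.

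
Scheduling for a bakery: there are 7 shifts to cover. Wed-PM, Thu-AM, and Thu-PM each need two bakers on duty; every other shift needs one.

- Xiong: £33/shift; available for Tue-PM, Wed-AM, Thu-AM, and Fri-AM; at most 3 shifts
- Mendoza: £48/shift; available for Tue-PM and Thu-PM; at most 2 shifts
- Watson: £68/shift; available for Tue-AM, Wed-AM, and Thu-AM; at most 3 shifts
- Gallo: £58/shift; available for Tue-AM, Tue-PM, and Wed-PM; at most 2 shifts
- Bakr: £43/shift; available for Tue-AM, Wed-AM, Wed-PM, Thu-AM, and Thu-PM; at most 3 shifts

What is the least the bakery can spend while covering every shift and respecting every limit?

Wed-PM can only be covered by Gallo and Bakr, so that assignment is forced.
Thu-PM can only be covered by Mendoza and Bakr, so that assignment is forced.
Fri-AM can only be covered by Xiong, so that assignment is forced.
Picking the cheapest available baker for each shift independently would cost £410, but that ignores the shift limits.
An optimal schedule: Tue-AM→Gallo, Tue-PM→Mendoza, Wed-AM→Xiong, Wed-PM→Bakr+Gallo, Thu-AM→Xiong+Bakr, Thu-PM→Bakr+Mendoza, Fri-AM→Xiong.
Total: 58 + 48 + 33 + 43 + 58 + 33 + 43 + 43 + 48 + 33 = £440.

£440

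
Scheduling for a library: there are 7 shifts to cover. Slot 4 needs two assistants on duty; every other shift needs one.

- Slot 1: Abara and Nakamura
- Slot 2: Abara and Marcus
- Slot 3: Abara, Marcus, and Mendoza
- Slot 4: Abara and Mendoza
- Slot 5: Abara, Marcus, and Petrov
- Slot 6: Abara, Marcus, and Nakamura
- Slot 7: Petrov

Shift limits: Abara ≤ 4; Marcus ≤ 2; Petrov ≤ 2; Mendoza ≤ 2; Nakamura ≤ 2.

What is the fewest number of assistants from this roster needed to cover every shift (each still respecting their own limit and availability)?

8 slots to fill and no one can take more than 4, so at least ⌈8/4⌉ = 2 assistants are needed.
Any 2 assistants together have capacity at most 4+2 = 6 < 8 slots, so 2 can never suffice.
Abara, Petrov, and Mendoza alone can cover everything: Slot 1→Abara, Slot 2→Abara, Slot 3→Mendoza, Slot 4→Abara+Mendoza, Slot 5→Petrov, Slot 6→Abara, Slot 7→Petrov.

3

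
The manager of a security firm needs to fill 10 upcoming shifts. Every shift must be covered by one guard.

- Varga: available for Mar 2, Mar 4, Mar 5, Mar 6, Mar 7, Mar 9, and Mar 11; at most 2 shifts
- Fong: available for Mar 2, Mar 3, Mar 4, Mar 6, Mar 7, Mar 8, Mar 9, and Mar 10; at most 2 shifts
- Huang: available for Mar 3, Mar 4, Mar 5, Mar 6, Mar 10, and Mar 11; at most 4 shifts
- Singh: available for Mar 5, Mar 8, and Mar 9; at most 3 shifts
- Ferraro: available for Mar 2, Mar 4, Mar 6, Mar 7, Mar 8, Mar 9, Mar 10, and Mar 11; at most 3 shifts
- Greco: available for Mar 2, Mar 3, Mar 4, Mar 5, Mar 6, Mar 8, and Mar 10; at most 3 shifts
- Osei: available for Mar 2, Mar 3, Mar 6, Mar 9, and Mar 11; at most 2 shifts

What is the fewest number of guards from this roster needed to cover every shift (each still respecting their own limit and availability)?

10 slots to fill and no one can take more than 4, so at least ⌈10/4⌉ = 3 guards are needed.
Huang, Singh, and Ferraro alone can cover everything: Mar 2→Ferraro, Mar 3→Huang, Mar 4→Huang, Mar 5→Singh, Mar 6→Huang, Mar 7→Ferraro, Mar 8→Singh, Mar 9→Singh, Mar 10→Huang, Mar 11→Ferraro.

3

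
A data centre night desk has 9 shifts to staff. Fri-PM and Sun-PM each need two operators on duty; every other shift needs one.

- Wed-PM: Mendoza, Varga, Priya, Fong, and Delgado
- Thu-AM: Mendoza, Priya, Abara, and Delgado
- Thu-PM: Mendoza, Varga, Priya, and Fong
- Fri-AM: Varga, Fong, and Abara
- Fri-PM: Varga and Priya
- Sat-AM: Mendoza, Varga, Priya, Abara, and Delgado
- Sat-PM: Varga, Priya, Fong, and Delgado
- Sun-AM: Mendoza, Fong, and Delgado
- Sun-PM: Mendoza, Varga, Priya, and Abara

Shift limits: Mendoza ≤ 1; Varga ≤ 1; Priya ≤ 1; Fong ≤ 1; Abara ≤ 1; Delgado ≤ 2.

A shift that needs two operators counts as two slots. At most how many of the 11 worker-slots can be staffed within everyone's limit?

Total capacity across all operators is 1+1+1+1+1+2 = 7, and 11 slots are needed, so at most 7 can be filled.
An assignment achieving 7: Wed-PM→Delgado, Thu-AM→Abara, Fri-AM→Fong, Fri-PM→Varga+Priya, Sat-PM→Delgado, Sun-AM→Mendoza.
Loads: Mendoza 1/1, Varga 1/1, Priya 1/1, Fong 1/1, Abara 1/1, Delgado 2/2.

7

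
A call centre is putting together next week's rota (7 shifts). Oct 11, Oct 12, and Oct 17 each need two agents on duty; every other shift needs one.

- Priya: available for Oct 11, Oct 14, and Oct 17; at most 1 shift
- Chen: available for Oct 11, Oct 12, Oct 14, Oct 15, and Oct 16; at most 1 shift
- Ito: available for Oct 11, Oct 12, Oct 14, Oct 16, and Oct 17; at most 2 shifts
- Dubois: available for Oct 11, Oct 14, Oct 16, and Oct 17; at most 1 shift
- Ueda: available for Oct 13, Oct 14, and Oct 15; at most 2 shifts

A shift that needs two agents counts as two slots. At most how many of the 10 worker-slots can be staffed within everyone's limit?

Total capacity across all agents is 1+1+2+1+2 = 7, and 10 slots are needed, so at most 7 can be filled.
An assignment achieving 7: Oct 12→Chen+Ito, Oct 13→Ueda, Oct 15→Ueda, Oct 16→Ito, Oct 17→Priya+Dubois.
Loads: Priya 1/1, Chen 1/1, Ito 2/2, Dubois 1/1, Ueda 2/2.

7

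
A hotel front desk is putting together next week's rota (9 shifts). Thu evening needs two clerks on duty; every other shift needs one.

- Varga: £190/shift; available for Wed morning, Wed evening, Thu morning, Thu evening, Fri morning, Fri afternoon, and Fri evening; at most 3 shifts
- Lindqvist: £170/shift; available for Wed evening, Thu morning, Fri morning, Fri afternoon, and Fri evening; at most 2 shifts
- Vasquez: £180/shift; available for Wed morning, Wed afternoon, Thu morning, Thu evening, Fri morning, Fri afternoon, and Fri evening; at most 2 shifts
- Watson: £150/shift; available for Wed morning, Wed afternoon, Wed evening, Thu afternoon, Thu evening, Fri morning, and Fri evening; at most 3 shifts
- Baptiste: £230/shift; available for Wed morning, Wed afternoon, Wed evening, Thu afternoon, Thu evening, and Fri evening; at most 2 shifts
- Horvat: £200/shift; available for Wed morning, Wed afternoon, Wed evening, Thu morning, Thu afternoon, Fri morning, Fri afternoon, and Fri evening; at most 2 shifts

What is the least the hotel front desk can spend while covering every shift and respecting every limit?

Picking the cheapest available clerk for each shift independently would cost £1570, but that ignores the shift limits.
An optimal schedule: Wed morning→Varga, Wed afternoon→Vasquez, Wed evening→Lindqvist, Thu morning→Varga, Thu afternoon→Watson, Thu evening→Vasquez+Watson, Fri morning→Lindqvist, Fri afternoon→Varga, Fri evening→Watson.
Total: 190 + 180 + 170 + 190 + 150 + 180 + 150 + 170 + 190 + 150 = £1720.

£1720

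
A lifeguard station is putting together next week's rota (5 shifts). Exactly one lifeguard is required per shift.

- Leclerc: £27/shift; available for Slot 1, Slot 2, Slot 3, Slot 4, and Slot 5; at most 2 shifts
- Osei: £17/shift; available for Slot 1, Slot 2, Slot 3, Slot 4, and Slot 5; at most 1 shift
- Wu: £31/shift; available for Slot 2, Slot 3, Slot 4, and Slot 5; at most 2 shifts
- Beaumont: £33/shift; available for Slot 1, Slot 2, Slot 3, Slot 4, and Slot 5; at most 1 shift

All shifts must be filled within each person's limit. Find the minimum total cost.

Picking the cheapest available lifeguard for each shift independently would cost £85, but that ignores the shift limits.
An optimal schedule: Slot 1→Leclerc, Slot 2→Leclerc, Slot 3→Osei, Slot 4→Wu, Slot 5→Wu.
Total: 27 + 27 + 17 + 31 + 31 = £133.

£133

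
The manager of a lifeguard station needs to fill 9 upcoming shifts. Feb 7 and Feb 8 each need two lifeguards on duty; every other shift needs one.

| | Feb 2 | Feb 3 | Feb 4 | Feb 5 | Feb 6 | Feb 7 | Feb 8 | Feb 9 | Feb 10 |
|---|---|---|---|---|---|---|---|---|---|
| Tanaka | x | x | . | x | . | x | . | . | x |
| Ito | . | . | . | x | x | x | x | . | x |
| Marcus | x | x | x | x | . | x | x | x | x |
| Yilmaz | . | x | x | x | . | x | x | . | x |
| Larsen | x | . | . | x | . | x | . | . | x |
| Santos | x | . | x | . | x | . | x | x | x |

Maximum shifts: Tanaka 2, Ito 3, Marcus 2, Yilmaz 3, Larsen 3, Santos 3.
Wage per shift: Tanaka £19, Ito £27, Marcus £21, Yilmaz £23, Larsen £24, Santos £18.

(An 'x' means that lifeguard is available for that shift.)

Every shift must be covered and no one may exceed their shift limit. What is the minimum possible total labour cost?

Picking the cheapest available lifeguard for each shift independently would cost £207, but that ignores the shift limits.
An optimal schedule: Feb 2→Tanaka, Feb 3→Tanaka, Feb 4→Santos, Feb 5→Marcus, Feb 6→Santos, Feb 7→Yilmaz+Larsen, Feb 8→Marcus+Yilmaz, Feb 9→Santos, Feb 10→Yilmaz.
Total: 19 + 19 + 18 + 21 + 18 + 23 + 24 + 21 + 23 + 18 + 23 = £227.

£227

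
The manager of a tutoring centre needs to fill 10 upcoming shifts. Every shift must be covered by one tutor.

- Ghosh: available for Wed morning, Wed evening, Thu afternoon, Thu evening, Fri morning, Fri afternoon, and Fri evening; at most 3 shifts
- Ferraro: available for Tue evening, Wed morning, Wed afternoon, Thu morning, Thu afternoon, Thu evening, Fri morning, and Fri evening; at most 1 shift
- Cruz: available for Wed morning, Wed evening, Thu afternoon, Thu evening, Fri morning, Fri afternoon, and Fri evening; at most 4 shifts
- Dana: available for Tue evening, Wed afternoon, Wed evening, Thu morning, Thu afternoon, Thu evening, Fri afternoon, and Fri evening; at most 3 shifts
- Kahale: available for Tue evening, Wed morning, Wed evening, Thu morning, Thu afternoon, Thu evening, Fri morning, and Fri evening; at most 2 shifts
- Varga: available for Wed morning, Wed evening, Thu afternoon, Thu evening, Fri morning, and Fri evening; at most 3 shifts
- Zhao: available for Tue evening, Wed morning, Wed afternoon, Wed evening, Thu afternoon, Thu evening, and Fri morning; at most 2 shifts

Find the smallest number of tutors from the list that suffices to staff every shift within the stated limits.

3

10 slots to fill and no one can take more than 4, so at least ⌈10/4⌉ = 3 tutors are needed.
Ghosh, Cruz, and Dana alone can cover everything: Tue evening→Dana, Wed morning→Ghosh, Wed afternoon→Dana, Wed evening→Ghosh, Thu morning→Dana, Thu afternoon→Cruz, Thu evening→Cruz, Fri morning→Ghosh, Fri afternoon→Cruz, Fri evening→Cruz.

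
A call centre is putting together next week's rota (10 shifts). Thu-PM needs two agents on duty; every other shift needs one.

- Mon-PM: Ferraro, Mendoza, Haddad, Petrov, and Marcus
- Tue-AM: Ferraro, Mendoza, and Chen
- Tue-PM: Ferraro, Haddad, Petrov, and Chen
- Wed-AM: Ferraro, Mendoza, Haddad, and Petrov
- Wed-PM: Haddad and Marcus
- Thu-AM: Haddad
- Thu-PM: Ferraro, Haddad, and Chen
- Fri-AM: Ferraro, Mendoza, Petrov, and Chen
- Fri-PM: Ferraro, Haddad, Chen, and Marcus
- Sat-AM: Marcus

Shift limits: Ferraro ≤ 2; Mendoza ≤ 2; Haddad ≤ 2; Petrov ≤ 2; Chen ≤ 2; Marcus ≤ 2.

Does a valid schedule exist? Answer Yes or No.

Yes

Thu-AM can only be covered by Haddad, so that assignment is forced.
Sat-AM can only be covered by Marcus, so that assignment is forced.
One valid schedule: Mon-PM→Petrov, Tue-AM→Ferraro, Tue-PM→Petrov, Wed-AM→Mendoza, Wed-PM→Haddad, Thu-AM→Haddad, Thu-PM→Ferraro+Chen, Fri-AM→Mendoza, Fri-PM→Chen, Sat-AM→Marcus.
Loads: Ferraro 2/2, Mendoza 2/2, Haddad 2/2, Petrov 2/2, Chen 2/2, Marcus 1/2 — all within limits.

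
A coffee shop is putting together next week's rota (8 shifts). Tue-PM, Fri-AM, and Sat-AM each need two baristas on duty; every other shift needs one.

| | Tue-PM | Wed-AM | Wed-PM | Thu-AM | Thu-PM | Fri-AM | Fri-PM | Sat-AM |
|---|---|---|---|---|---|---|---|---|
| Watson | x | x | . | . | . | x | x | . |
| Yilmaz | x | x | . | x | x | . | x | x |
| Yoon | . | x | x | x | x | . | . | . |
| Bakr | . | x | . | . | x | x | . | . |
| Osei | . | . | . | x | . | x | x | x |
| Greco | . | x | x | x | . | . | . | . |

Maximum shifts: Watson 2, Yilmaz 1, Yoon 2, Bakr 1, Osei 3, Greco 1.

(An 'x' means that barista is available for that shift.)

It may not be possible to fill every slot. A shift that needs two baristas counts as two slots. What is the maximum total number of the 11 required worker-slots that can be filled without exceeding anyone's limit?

10

Total capacity across all baristas is 2+1+2+1+3+1 = 10, and 11 slots are needed, so at most 10 can be filled.
An assignment achieving 10: Tue-PM→Watson+Yilmaz, Wed-AM→Greco, Wed-PM→Yoon, Thu-AM→Osei, Thu-PM→Yoon, Fri-AM→Watson+Bakr, Fri-PM→Osei, Sat-AM→Osei.
Loads: Watson 2/2, Yilmaz 1/1, Yoon 2/2, Bakr 1/1, Osei 3/3, Greco 1/1.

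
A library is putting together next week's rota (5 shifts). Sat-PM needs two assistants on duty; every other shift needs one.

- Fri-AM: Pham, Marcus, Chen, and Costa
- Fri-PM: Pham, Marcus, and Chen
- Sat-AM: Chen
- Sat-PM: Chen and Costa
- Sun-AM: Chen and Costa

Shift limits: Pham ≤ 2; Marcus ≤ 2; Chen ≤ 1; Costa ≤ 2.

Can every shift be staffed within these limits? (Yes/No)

No

Total capacity is 7 and 6 slots are needed, so capacity alone doesn't rule it out.
Shifts {Sat-AM, Sat-PM} need 3 worker-slots in total, but the assistants available for any of those shifts (Chen and Costa) can supply at most 2 among them. So no valid schedule exists.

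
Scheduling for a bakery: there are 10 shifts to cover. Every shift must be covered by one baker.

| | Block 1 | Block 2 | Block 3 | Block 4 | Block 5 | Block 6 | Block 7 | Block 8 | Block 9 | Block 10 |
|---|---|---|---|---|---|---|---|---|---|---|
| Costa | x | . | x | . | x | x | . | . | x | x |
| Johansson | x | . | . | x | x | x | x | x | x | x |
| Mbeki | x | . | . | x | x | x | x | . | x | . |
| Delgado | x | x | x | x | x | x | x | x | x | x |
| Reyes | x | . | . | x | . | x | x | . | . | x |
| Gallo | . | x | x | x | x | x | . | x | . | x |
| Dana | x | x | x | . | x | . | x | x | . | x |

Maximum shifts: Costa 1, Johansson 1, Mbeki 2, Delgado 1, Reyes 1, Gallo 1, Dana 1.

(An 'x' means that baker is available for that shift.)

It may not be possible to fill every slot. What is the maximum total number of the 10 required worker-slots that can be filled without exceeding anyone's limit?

8

Total capacity across all bakers is 1+1+2+1+1+1+1 = 8, and 10 slots are needed, so at most 8 can be filled.
An assignment achieving 8: Block 1→Dana, Block 2→Delgado, Block 3→Costa, Block 4→Mbeki, Block 5→Gallo, Block 7→Reyes, Block 8→Johansson, Block 9→Mbeki.
Loads: Costa 1/1, Johansson 1/1, Mbeki 2/2, Delgado 1/1, Reyes 1/1, Gallo 1/1, Dana 1/1.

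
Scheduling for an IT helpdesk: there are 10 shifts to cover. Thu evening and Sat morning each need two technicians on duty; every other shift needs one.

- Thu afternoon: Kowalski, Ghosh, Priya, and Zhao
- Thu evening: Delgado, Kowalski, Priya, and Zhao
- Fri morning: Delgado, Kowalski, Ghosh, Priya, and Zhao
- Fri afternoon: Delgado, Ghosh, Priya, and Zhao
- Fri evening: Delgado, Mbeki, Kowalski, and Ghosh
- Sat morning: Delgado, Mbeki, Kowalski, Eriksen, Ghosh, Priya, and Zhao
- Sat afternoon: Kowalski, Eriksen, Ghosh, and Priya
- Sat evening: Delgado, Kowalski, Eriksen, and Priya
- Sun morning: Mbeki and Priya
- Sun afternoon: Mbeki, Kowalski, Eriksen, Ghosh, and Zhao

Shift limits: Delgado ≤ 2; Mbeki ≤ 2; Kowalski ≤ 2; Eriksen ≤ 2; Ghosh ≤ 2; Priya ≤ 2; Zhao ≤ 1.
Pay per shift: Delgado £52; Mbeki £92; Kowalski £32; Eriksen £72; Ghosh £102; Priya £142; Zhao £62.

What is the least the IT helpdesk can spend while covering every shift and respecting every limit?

Picking the cheapest available technician for each shift independently would cost £504, but that ignores the shift limits.
An optimal schedule: Thu afternoon→Kowalski, Thu evening→Priya+Zhao, Fri morning→Ghosh, Fri afternoon→Delgado, Fri evening→Delgado, Sat morning→Eriksen+Ghosh, Sat afternoon→Kowalski, Sat evening→Eriksen, Sun morning→Mbeki, Sun afternoon→Mbeki.
Total: 32 + 142 + 62 + 102 + 52 + 52 + 72 + 102 + 32 + 72 + 92 + 92 = £904.

£904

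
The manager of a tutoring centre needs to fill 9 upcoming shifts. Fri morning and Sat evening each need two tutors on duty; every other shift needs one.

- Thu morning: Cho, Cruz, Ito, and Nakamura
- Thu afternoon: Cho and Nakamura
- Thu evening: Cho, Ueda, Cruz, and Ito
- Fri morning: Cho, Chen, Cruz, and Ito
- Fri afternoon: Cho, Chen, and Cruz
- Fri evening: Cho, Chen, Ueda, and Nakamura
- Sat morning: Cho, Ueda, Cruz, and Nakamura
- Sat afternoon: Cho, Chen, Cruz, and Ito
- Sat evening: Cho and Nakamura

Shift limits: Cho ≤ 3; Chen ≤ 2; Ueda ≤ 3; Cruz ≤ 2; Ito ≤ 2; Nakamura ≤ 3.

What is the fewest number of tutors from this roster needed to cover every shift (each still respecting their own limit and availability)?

11 slots to fill and no one can take more than 3, so at least ⌈11/3⌉ = 4 tutors are needed.
Cho, Chen, Ueda, and Nakamura alone can cover everything: Thu morning→Nakamura, Thu afternoon→Nakamura, Thu evening→Ueda, Fri morning→Cho+Chen, Fri afternoon→Cho, Fri evening→Ueda, Sat morning→Ueda, Sat afternoon→Chen, Sat evening→Cho+Nakamura.

4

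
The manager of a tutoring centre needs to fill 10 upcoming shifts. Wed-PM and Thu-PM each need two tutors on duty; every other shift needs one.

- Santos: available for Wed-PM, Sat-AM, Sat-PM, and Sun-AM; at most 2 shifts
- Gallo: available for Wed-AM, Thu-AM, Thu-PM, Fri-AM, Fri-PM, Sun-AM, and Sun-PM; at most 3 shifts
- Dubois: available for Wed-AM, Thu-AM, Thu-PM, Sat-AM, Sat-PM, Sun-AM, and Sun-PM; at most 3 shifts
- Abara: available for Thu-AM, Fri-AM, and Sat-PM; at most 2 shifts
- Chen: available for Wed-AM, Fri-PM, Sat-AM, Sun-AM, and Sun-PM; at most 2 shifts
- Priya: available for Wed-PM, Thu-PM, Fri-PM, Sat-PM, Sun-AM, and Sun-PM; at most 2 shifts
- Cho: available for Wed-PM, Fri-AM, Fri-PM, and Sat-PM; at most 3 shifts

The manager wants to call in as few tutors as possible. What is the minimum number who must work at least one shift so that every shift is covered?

12 slots to fill and no one can take more than 3, so at least ⌈12/3⌉ = 4 tutors are needed.
Any 4 tutors together have capacity at most 3+3+3+2 = 11 < 12 slots, so 4 can never suffice.
Santos, Gallo, Dubois, Abara, and Priya alone can cover everything: Wed-AM→Gallo, Wed-PM→Santos+Priya, Thu-AM→Abara, Thu-PM→Dubois+Priya, Fri-AM→Gallo, Fri-PM→Gallo, Sat-AM→Santos, Sat-PM→Abara, Sun-AM→Dubois, Sun-PM→Dubois.

5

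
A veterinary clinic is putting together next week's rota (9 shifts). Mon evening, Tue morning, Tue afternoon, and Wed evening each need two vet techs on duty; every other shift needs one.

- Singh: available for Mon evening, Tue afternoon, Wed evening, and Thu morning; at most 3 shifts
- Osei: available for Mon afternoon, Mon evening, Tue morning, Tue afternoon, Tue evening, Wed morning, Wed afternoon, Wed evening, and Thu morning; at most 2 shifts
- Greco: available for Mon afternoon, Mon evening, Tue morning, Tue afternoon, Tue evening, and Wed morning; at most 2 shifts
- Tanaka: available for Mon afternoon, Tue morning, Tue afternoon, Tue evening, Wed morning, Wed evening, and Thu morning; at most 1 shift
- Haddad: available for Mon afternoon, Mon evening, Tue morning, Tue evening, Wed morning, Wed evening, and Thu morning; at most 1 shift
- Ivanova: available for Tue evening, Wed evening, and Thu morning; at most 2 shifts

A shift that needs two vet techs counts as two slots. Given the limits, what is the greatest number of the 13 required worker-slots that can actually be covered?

11

Total capacity across all vet techs is 3+2+2+1+1+2 = 11, and 13 slots are needed, so at most 11 can be filled.
An assignment achieving 11: Mon afternoon→Osei, Mon evening→Singh+Greco, Tue morning→Greco+Tanaka, Tue afternoon→Singh, Tue evening→Ivanova, Wed morning→Haddad, Wed afternoon→Osei, Wed evening→Singh+Ivanova.
Loads: Singh 3/3, Osei 2/2, Greco 2/2, Tanaka 1/1, Haddad 1/1, Ivanova 2/2.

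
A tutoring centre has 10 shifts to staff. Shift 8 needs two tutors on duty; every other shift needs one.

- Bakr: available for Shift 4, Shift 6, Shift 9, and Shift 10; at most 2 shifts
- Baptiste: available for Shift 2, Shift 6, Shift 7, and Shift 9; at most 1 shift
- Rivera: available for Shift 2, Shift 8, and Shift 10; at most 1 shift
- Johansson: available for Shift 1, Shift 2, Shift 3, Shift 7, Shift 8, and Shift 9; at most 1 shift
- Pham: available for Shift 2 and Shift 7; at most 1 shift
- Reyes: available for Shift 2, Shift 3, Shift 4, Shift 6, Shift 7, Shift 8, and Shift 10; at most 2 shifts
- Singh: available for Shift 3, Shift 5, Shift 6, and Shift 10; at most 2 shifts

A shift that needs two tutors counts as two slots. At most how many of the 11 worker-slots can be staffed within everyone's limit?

Total capacity across all tutors is 2+1+1+1+1+2+2 = 10, and 11 slots are needed, so at most 10 can be filled.
An assignment achieving 10: Shift 1→Johansson, Shift 3→Reyes, Shift 4→Bakr, Shift 5→Singh, Shift 6→Baptiste, Shift 7→Pham, Shift 8→Rivera+Reyes, Shift 9→Bakr, Shift 10→Singh.
Loads: Bakr 2/2, Baptiste 1/1, Rivera 1/1, Johansson 1/1, Pham 1/1, Reyes 2/2, Singh 2/2.

10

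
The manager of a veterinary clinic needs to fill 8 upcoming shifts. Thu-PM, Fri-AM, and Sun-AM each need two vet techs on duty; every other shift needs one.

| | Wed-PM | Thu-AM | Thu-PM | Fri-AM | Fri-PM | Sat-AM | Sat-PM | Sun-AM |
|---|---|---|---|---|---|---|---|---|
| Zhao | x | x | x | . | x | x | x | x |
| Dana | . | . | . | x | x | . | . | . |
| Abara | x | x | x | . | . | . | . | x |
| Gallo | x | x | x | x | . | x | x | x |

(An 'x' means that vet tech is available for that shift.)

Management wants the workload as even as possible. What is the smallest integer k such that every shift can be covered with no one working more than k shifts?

3

With 4 vet techs and 11 worker-slots to fill, someone must work at least ⌈11/4⌉ = 3 shifts, so k ≥ 3.
k = 3 works: Wed-PM→Zhao, Thu-AM→Abara, Thu-PM→Abara+Gallo, Fri-AM→Dana+Gallo, Fri-PM→Dana, Sat-AM→Zhao, Sat-PM→Zhao, Sun-AM→Abara+Gallo.
Loads: Zhao 3, Dana 2, Abara 3, Gallo 3 — all ≤ 3.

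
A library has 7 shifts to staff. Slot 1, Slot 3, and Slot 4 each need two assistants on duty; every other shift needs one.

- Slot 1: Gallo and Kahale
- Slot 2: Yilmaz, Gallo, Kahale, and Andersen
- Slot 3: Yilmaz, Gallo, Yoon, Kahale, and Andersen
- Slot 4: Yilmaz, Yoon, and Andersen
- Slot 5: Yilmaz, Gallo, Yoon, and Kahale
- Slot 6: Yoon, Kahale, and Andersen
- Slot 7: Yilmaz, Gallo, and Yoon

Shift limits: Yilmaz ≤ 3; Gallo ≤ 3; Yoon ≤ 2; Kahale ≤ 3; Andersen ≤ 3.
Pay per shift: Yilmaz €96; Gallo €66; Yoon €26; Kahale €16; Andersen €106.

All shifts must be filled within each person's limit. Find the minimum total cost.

€490

Slot 1 can only be covered by Gallo and Kahale, so that assignment is forced.
Picking the cheapest available assistant for each shift independently would cost €320, but that ignores the shift limits.
An optimal schedule: Slot 1→Kahale+Gallo, Slot 2→Kahale, Slot 3→Gallo+Yilmaz, Slot 4→Yoon+Yilmaz, Slot 5→Gallo, Slot 6→Kahale, Slot 7→Yoon.
Total: 16 + 66 + 16 + 66 + 96 + 26 + 96 + 66 + 16 + 26 = €490.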